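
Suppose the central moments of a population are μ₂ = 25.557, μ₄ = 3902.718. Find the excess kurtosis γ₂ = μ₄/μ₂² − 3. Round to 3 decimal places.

μ₂² = 25.557² = 653.16025
μ₄/μ₂² = 3902.718 / 653.16025 = 5.97513
γ₂ = 5.97513 − 3 ≈ 2.975

2.975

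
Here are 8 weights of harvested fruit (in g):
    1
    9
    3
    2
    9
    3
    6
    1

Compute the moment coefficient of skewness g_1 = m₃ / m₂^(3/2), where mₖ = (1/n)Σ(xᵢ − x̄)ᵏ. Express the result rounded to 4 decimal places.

0.5628

x̄ = (1 + 9 + 3 + 2 + 9 + 3 + 6 + 1) / 8 = 4.2500
deviations (xᵢ − x̄): -3.2500, 4.7500, -1.2500, -2.2500, 4.7500, -1.2500, 1.7500, -3.2500
Σ(xᵢ − x̄)² = 77.5000 ⇒ m₂ = 77.5000/8 = 9.68750
Σ(xᵢ − x̄)³ = 135.7500 ⇒ m₃ = 135.7500/8 = 16.96875
m₂^(3/2) = 9.68750^(1.5) = 30.15210
g_1 = m₃ / m₂^(3/2) = 16.96875 / 30.15210 ≈ 0.5628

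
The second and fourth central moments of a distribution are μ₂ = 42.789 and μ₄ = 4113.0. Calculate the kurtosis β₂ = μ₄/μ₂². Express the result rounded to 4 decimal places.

μ₂² = 42.789² = 1830.89852
μ₄/μ₂² = 4113.0 / 1830.89852 = 2.24644
β₂ ≈ 2.2464

2.2464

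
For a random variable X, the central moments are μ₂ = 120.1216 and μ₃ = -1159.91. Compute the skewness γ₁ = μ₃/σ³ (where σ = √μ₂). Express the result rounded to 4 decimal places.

-0.8810

σ = √μ₂ = √120.1216 = 10.96000
σ³ = μ₂^(3/2) = 1316.53274
γ₁ = μ₃/σ³ = -1159.91 / 1316.53274 ≈ -0.8810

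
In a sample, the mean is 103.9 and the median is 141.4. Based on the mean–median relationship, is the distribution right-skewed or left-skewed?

left-skewed

mean − median = 103.9 − 141.4 = -37.5
mean < median ⇒ the longer tail is on the left ⇒ left-skewed (negatively skewed).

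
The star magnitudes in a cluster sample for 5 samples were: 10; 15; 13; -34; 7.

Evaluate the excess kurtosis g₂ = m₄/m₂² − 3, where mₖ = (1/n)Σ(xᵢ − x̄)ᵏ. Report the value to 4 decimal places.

0.1408

x̄ = 2.2000
Σ(xᵢ − x̄)² = 1674.8000 ⇒ m₂ = 334.96000
Σ(xᵢ − x̄)⁴ = 1761933.7760 ⇒ m₄ = 352386.75520
m₂² = 112198.20160
g₂ = m₄/m₂² − 3 = 3.14075 − 3 ≈ 0.1408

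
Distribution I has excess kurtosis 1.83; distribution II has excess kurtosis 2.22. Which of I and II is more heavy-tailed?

II

Higher excess kurtosis ⇒ heavier tails relative to the normal distribution.
1.83 vs 2.22: the larger is 2.22, so II has heavier tails.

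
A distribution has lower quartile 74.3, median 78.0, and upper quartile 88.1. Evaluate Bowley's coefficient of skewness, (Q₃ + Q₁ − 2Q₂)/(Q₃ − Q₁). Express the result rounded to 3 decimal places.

numerator: Q₃ + Q₁ − 2Q₂ = 88.1 + 74.3 − 2×78.0 = 6.4000
denominator: Q₃ − Q₁ = 88.1 − 74.3 = 13.8000
Bowley skewness = 6.4000 / 13.8000 ≈ 0.464

0.464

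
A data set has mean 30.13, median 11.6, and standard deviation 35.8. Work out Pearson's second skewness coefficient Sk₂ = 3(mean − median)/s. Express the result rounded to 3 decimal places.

1.553

Sk₂ = 3(30.13 − 11.6) / 35.8 = 3 × 18.5300 / 35.8
    = 55.5900 / 35.8 ≈ 1.553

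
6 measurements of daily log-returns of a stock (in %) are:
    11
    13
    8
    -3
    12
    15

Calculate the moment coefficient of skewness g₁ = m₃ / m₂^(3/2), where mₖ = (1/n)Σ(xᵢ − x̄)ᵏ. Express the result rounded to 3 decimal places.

-1.313

x̄ = (11 + 13 + 8 - 3 + 12 + 15) / 6 = 9.3333
deviations (xᵢ − x̄): 1.6667, 3.6667, -1.3333, -12.3333, 2.6667, 5.6667
Σ(xᵢ − x̄)² = 209.3333 ⇒ m₂ = 209.3333/6 = 34.88889
Σ(xᵢ − x̄)³ = -1623.5556 ⇒ m₃ = -1623.5556/6 = -270.59259
m₂^(3/2) = 34.88889^(1.5) = 206.07756
g₁ = m₃ / m₂^(3/2) = -270.59259 / 206.07756 ≈ -1.313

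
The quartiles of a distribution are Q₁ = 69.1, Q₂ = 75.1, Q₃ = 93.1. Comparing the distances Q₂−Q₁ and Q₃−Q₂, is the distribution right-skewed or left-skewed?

Q₂ − Q₁ = 6.0;  Q₃ − Q₂ = 18.0
Q₃ − Q₂ > Q₂ − Q₁ ⇒ the upper half is more spread out ⇒ right-skewed.

right-skewed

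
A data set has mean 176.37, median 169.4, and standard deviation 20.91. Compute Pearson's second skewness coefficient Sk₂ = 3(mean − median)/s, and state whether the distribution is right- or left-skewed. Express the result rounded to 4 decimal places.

Sk₂ = 3(176.37 − 169.4) / 20.91 = 3 × 6.9700 / 20.91
    = 20.9100 / 20.91 ≈ 1.0000
Sk₂ > 0 ⇒ mean > median ⇒ right-skewed (positive skew).

1.0000, right-skewed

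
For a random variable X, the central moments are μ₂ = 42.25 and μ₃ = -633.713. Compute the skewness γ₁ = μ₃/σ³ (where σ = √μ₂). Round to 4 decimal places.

-2.3076

σ = √μ₂ = √42.25 = 6.50000
σ³ = μ₂^(3/2) = 274.62500
γ₁ = μ₃/σ³ = -633.713 / 274.62500 ≈ -2.3076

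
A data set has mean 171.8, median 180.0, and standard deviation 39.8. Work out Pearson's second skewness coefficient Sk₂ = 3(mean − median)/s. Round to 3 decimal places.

-0.618

Sk₂ = 3(171.8 − 180.0) / 39.8 = 3 × -8.2000 / 39.8
    = -24.6000 / 39.8 ≈ -0.618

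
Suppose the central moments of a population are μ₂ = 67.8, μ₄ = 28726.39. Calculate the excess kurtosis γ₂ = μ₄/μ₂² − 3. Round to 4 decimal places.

3.2492

μ₂² = 67.8² = 4596.84000
μ₄/μ₂² = 28726.39 / 4596.84000 = 6.24916
γ₂ = 6.24916 − 3 ≈ 3.2492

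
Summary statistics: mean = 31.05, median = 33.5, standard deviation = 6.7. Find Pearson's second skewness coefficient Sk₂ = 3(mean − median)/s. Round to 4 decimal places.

Sk₂ = 3(31.05 − 33.5) / 6.7 = 3 × -2.4500 / 6.7
    = -7.3500 / 6.7 ≈ -1.0970

-1.0970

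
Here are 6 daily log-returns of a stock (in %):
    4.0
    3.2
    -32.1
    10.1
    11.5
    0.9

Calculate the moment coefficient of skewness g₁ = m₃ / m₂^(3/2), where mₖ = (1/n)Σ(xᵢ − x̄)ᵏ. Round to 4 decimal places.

x̄ = (4.0 + 3.2 - 32.1 + 10.1 + 11.5 + 0.9) / 6 = -0.4000
deviations (xᵢ − x̄): 4.4000, 3.6000, -31.7000, 10.5000, 11.9000, 1.3000
Σ(xᵢ − x̄)² = 1290.7600 ⇒ m₂ = 1290.7600/6 = 215.12667
Σ(xᵢ − x̄)³ = -28878.1920 ⇒ m₃ = -28878.1920/6 = -4813.03200
m₂^(3/2) = 215.12667^(1.5) = 3155.30519
g₁ = m₃ / m₂^(3/2) = -4813.03200 / 3155.30519 ≈ -1.5254

-1.5254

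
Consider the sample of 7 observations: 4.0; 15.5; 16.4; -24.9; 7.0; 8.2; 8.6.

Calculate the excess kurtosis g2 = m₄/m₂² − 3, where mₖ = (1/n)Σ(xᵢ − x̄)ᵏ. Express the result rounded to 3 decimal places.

1.278

x̄ = 4.9714
Σ(xᵢ − x̄)² = 1162.4143 ⇒ m₂ = 166.05918
Σ(xᵢ − x̄)⁴ = 825850.5933 ⇒ m₄ = 117978.65619
m₂² = 27575.65248
g2 = m₄/m₂² − 3 = 4.27836 − 3 ≈ 1.278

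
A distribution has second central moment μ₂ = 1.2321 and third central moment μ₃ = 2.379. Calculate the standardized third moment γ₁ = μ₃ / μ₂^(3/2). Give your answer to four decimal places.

1.7395

σ = √μ₂ = √1.2321 = 1.11000
σ³ = μ₂^(3/2) = 1.36763
γ₁ = μ₃/σ³ = 2.379 / 1.36763 ≈ 1.7395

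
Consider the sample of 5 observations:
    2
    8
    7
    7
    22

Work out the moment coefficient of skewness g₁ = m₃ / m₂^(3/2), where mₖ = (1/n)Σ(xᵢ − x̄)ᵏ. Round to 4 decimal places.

1.1135

x̄ = (2 + 8 + 7 + 7 + 22) / 5 = 9.2000
deviations (xᵢ − x̄): -7.2000, -1.2000, -2.2000, -2.2000, 12.8000
Σ(xᵢ − x̄)² = 226.8000 ⇒ m₂ = 226.8000/5 = 45.36000
Σ(xᵢ − x̄)³ = 1700.8800 ⇒ m₃ = 1700.8800/5 = 340.17600
m₂^(3/2) = 45.36000^(1.5) = 305.49884
g₁ = m₃ / m₂^(3/2) = 340.17600 / 305.49884 ≈ 1.1135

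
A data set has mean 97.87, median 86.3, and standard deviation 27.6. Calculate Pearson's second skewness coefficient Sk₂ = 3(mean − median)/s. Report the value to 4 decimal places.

1.2576

Sk₂ = 3(97.87 − 86.3) / 27.6 = 3 × 11.5700 / 27.6
    = 34.7100 / 27.6 ≈ 1.2576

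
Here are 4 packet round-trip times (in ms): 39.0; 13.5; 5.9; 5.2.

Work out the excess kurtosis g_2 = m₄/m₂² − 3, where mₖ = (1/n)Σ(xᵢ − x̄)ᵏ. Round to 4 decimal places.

x̄ = 15.9000
Σ(xᵢ − x̄)² = 753.8600 ⇒ m₂ = 188.46500
Σ(xᵢ − x̄)⁴ = 307880.7698 ⇒ m₄ = 76970.19245
m₂² = 35519.05623
g_2 = m₄/m₂² − 3 = 2.16701 − 3 ≈ -0.8330

-0.8330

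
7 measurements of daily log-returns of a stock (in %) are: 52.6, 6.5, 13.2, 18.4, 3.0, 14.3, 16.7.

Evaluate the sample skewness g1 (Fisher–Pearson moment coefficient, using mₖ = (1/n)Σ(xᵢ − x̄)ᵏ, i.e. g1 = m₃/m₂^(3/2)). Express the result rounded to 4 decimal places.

x̄ = (52.6 + 6.5 + 13.2 + 18.4 + 3.0 + 14.3 + 16.7) / 7 = 17.8143
deviations (xᵢ − x̄): 34.7857, -11.3143, -4.6143, 0.5857, -14.8143, -3.5143, -1.1143
Σ(xᵢ − x̄)² = 1592.7486 ⇒ m₂ = 1592.7486/7 = 227.53551
Σ(xᵢ − x̄)³ = 37249.9163 ⇒ m₃ = 37249.9163/7 = 5321.41662
m₂^(3/2) = 227.53551^(1.5) = 3432.20940
g1 = m₃ / m₂^(3/2) = 5321.41662 / 3432.20940 ≈ 1.5504

1.5504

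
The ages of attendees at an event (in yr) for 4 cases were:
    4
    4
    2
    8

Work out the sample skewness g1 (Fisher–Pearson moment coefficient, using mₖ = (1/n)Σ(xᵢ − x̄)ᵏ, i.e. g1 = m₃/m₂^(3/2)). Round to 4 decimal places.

x̄ = (4 + 4 + 2 + 8) / 4 = 4.5000
deviations (xᵢ − x̄): -0.5000, -0.5000, -2.5000, 3.5000
Σ(xᵢ − x̄)² = 19.0000 ⇒ m₂ = 19.0000/4 = 4.75000
Σ(xᵢ − x̄)³ = 27.0000 ⇒ m₃ = 27.0000/4 = 6.75000
m₂^(3/2) = 4.75000^(1.5) = 10.35238
g1 = m₃ / m₂^(3/2) = 6.75000 / 10.35238 ≈ 0.6520

0.6520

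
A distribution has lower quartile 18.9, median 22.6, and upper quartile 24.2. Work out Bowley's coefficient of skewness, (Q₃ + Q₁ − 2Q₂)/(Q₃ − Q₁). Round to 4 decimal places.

-0.3962

numerator: Q₃ + Q₁ − 2Q₂ = 24.2 + 18.9 − 2×22.6 = -2.1000
denominator: Q₃ − Q₁ = 24.2 − 18.9 = 5.3000
Bowley skewness = -2.1000 / 5.3000 ≈ -0.3962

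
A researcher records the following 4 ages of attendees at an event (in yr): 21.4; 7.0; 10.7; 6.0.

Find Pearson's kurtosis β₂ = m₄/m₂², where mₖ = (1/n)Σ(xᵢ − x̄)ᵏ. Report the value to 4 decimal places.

2.0947

x̄ = 11.2750
Σ(xᵢ − x̄)² = 148.9475 ⇒ m₂ = 37.23687
Σ(xᵢ − x̄)⁴ = 11617.8266 ⇒ m₄ = 2904.45664
m₂² = 1386.58486
β₂ = m₄/m₂² = 2904.45664 / 1386.58486 ≈ 2.0947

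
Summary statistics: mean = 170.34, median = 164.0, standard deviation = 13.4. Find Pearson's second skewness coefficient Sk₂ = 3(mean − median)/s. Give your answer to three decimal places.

Sk₂ = 3(170.34 − 164.0) / 13.4 = 3 × 6.3400 / 13.4
    = 19.0200 / 13.4 ≈ 1.419

1.419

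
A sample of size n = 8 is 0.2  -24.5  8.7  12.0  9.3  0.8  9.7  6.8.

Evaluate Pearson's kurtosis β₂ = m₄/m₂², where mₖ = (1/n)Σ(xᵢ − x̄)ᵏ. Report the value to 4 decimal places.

4.7673

x̄ = 2.8750
Σ(xᵢ − x̄)² = 981.3150 ⇒ m₂ = 122.66438
Σ(xᵢ − x̄)⁴ = 573851.6797 ⇒ m₄ = 71731.45997
m₂² = 15046.54889
β₂ = m₄/m₂² = 71731.45997 / 15046.54889 ≈ 4.7673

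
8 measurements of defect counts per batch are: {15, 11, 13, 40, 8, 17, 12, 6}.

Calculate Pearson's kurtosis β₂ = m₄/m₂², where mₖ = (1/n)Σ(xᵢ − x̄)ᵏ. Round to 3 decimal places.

4.977

x̄ = 15.2500
Σ(xᵢ − x̄)² = 787.5000 ⇒ m₂ = 98.43750
Σ(xᵢ − x̄)⁴ = 385789.4063 ⇒ m₄ = 48223.67578
m₂² = 9689.94141
β₂ = m₄/m₂² = 48223.67578 / 9689.94141 ≈ 4.977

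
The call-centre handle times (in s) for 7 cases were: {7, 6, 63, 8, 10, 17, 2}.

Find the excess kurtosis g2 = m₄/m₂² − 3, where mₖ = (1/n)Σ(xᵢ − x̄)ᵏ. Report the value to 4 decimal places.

x̄ = 16.1429
Σ(xᵢ − x̄)² = 2686.8571 ⇒ m₂ = 383.83673
Σ(xᵢ − x̄)⁴ = 4884024.0117 ⇒ m₄ = 697717.71595
m₂² = 147330.63890
g2 = m₄/m₂² − 3 = 4.73573 − 3 ≈ 1.7357

1.7357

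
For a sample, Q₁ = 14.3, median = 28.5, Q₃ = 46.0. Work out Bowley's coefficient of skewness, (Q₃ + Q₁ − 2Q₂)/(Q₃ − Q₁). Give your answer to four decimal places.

0.1041

numerator: Q₃ + Q₁ − 2Q₂ = 46.0 + 14.3 − 2×28.5 = 3.3000
denominator: Q₃ − Q₁ = 46.0 − 14.3 = 31.7000
Bowley skewness = 3.3000 / 31.7000 ≈ 0.1041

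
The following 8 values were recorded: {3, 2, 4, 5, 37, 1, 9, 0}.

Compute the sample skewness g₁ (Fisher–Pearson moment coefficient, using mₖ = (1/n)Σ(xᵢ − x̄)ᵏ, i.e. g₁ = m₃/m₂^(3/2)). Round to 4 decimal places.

2.0474

x̄ = (3 + 2 + 4 + 5 + 37 + 1 + 9 + 0) / 8 = 7.6250
deviations (xᵢ − x̄): -4.6250, -5.6250, -3.6250, -2.6250, 29.3750, -6.6250, 1.3750, -7.6250
Σ(xᵢ − x̄)² = 1039.8750 ⇒ m₂ = 1039.8750/8 = 129.98438
Σ(xᵢ − x̄)³ = 24273.2813 ⇒ m₃ = 24273.2813/8 = 3034.16016
m₂^(3/2) = 129.98438^(1.5) = 1481.96083
g₁ = m₃ / m₂^(3/2) = 3034.16016 / 1481.96083 ≈ 2.0474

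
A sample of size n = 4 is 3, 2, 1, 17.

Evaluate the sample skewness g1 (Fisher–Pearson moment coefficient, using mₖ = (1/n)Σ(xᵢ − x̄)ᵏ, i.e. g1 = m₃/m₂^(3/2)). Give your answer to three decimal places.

x̄ = (3 + 2 + 1 + 17) / 4 = 5.7500
deviations (xᵢ − x̄): -2.7500, -3.7500, -4.7500, 11.2500
Σ(xᵢ − x̄)² = 170.7500 ⇒ m₂ = 170.7500/4 = 42.68750
Σ(xᵢ − x̄)³ = 1243.1250 ⇒ m₃ = 1243.1250/4 = 310.78125
m₂^(3/2) = 42.68750^(1.5) = 278.90165
g1 = m₃ / m₂^(3/2) = 310.78125 / 278.90165 ≈ 1.114

1.114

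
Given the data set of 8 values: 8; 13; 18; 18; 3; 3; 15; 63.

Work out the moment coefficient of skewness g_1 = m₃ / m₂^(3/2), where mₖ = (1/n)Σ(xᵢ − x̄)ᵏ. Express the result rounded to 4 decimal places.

1.8298

x̄ = (8 + 13 + 18 + 18 + 3 + 3 + 15 + 63) / 8 = 17.6250
deviations (xᵢ − x̄): -9.6250, -4.6250, 0.3750, 0.3750, -14.6250, -14.6250, -2.6250, 45.3750
Σ(xᵢ − x̄)² = 2607.8750 ⇒ m₂ = 2607.8750/8 = 325.98438
Σ(xᵢ − x̄)³ = 86157.2813 ⇒ m₃ = 86157.2813/8 = 10769.66016
m₂^(3/2) = 325.98438^(1.5) = 5885.66008
g_1 = m₃ / m₂^(3/2) = 10769.66016 / 5885.66008 ≈ 1.8298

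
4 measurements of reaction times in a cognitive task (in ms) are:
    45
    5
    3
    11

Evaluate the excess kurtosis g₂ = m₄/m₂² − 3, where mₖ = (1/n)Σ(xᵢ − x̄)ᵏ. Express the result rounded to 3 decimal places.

-0.752

x̄ = 16.0000
Σ(xᵢ − x̄)² = 1156.0000 ⇒ m₂ = 289.00000
Σ(xᵢ − x̄)⁴ = 751108.0000 ⇒ m₄ = 187777.00000
m₂² = 83521.00000
g₂ = m₄/m₂² − 3 = 2.24826 − 3 ≈ -0.752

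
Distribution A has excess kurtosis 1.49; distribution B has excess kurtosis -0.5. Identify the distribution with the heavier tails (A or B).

Higher excess kurtosis ⇒ heavier tails relative to the normal distribution.
1.49 vs -0.5: the larger is 1.49, so A has heavier tails. (A is leptokurtic — heavier-than-normal tails; the other is platykurtic.)

A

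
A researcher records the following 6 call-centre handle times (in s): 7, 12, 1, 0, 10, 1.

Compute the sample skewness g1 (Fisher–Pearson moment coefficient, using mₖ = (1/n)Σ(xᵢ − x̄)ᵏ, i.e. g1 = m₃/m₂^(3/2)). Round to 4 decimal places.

x̄ = (7 + 12 + 1 + 0 + 10 + 1) / 6 = 5.1667
deviations (xᵢ − x̄): 1.8333, 6.8333, -4.1667, -5.1667, 4.8333, -4.1667
Σ(xᵢ − x̄)² = 134.8333 ⇒ m₂ = 134.8333/6 = 22.47222
Σ(xᵢ − x̄)³ = 155.5556 ⇒ m₃ = 155.5556/6 = 25.92593
m₂^(3/2) = 22.47222^(1.5) = 106.52929
g1 = m₃ / m₂^(3/2) = 25.92593 / 106.52929 ≈ 0.2434

0.2434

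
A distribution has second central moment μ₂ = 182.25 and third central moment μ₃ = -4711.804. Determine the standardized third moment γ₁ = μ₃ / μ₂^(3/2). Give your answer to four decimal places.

σ = √μ₂ = √182.25 = 13.50000
σ³ = μ₂^(3/2) = 2460.37500
γ₁ = μ₃/σ³ = -4711.804 / 2460.37500 ≈ -1.9151

-1.9151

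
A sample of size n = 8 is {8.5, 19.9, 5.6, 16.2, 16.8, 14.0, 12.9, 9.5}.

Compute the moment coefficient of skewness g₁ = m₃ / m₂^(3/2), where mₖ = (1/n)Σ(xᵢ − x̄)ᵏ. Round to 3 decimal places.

x̄ = (8.5 + 19.9 + 5.6 + 16.2 + 16.8 + 14.0 + 12.9 + 9.5) / 8 = 12.9250
deviations (xᵢ − x̄): -4.4250, 6.9750, -7.3250, 3.2750, 3.8750, 1.0750, -0.0250, -3.4250
Σ(xᵢ − x̄)² = 160.5150 ⇒ m₂ = 160.5150/8 = 20.06437
Σ(xᵢ − x̄)³ = -85.9568 ⇒ m₃ = -85.9568/8 = -10.74459
m₂^(3/2) = 20.06437^(1.5) = 89.87491
g₁ = m₃ / m₂^(3/2) = -10.74459 / 89.87491 ≈ -0.120

-0.120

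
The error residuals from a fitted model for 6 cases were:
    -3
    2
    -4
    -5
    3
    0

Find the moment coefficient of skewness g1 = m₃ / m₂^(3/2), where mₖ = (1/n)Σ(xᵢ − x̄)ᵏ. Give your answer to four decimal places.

x̄ = (-3 + 2 - 4 - 5 + 3 + 0) / 6 = -1.1667
deviations (xᵢ − x̄): -1.8333, 3.1667, -2.8333, -3.8333, 4.1667, 1.1667
Σ(xᵢ − x̄)² = 54.8333 ⇒ m₂ = 54.8333/6 = 9.13889
Σ(xᵢ − x̄)³ = 20.4444 ⇒ m₃ = 20.4444/6 = 3.40741
m₂^(3/2) = 9.13889^(1.5) = 27.62741
g1 = m₃ / m₂^(3/2) = 3.40741 / 27.62741 ≈ 0.1233

0.1233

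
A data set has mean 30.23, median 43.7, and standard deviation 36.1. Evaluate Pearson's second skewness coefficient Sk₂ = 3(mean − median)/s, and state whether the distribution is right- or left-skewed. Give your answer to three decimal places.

Sk₂ = 3(30.23 − 43.7) / 36.1 = 3 × -13.4700 / 36.1
    = -40.4100 / 36.1 ≈ -1.119
Sk₂ < 0 ⇒ mean < median ⇒ left-skewed (negative skew).

-1.119, left-skewed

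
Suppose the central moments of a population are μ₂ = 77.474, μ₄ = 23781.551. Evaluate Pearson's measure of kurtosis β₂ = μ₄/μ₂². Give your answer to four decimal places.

3.9621

μ₂² = 77.474² = 6002.22068
μ₄/μ₂² = 23781.551 / 6002.22068 = 3.96213
β₂ ≈ 3.9621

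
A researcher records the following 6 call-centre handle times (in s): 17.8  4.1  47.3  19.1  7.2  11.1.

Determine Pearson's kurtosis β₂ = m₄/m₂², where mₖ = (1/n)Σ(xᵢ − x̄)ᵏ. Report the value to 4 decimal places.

3.2824

x̄ = 17.7667
Σ(xᵢ − x̄)² = 1216.8733 ⇒ m₂ = 202.81222
Σ(xᵢ − x̄)⁴ = 810094.9742 ⇒ m₄ = 135015.82904
m₂² = 41132.79748
β₂ = m₄/m₂² = 135015.82904 / 41132.79748 ≈ 3.2824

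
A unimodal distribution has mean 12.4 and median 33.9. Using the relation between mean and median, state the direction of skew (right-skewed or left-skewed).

left-skewed

mean − median = 12.4 − 33.9 = -21.5
mean < median ⇒ the longer tail is on the left ⇒ left-skewed (negatively skewed).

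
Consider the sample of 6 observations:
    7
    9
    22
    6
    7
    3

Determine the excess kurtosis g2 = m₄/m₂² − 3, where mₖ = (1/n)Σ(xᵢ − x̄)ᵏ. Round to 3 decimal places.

0.649

x̄ = 9.0000
Σ(xᵢ − x̄)² = 222.0000 ⇒ m₂ = 37.00000
Σ(xᵢ − x̄)⁴ = 29970.0000 ⇒ m₄ = 4995.00000
m₂² = 1369.00000
g2 = m₄/m₂² − 3 = 3.64865 − 3 ≈ 0.649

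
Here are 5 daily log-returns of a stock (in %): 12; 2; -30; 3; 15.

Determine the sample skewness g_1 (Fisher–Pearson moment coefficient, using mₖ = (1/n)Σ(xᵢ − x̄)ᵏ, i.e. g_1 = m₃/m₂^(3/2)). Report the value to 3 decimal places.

x̄ = (12 + 2 - 30 + 3 + 15) / 5 = 0.4000
deviations (xᵢ − x̄): 11.6000, 1.6000, -30.4000, 2.6000, 14.6000
Σ(xᵢ − x̄)² = 1281.2000 ⇒ m₂ = 1281.2000/5 = 256.24000
Σ(xᵢ − x̄)³ = -23399.7600 ⇒ m₃ = -23399.7600/5 = -4679.95200
m₂^(3/2) = 256.24000^(1.5) = 4101.76135
g_1 = m₃ / m₂^(3/2) = -4679.95200 / 4101.76135 ≈ -1.141

-1.141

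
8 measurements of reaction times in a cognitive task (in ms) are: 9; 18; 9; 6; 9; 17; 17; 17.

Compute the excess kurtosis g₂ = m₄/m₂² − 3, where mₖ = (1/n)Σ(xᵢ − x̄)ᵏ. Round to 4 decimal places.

-1.7727

x̄ = 12.7500
Σ(xᵢ − x̄)² = 169.5000 ⇒ m₂ = 21.18750
Σ(xᵢ − x̄)⁴ = 4407.6563 ⇒ m₄ = 550.95703
m₂² = 448.91016
g₂ = m₄/m₂² − 3 = 1.22732 − 3 ≈ -1.7727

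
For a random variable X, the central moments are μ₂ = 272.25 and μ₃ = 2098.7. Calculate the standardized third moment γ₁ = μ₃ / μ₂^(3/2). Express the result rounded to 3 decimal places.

σ = √μ₂ = √272.25 = 16.50000
σ³ = μ₂^(3/2) = 4492.12500
γ₁ = μ₃/σ³ = 2098.7 / 4492.12500 ≈ 0.467

0.467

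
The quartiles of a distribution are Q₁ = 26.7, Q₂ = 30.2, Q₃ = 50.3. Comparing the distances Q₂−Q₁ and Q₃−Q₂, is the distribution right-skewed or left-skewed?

Q₂ − Q₁ = 3.5;  Q₃ − Q₂ = 20.1
Q₃ − Q₂ > Q₂ − Q₁ ⇒ the upper half is more spread out ⇒ right-skewed.

right-skewed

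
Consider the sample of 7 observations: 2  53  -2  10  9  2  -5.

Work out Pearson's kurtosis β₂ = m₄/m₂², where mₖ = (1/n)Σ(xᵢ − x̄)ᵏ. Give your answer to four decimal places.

x̄ = 9.8571
Σ(xᵢ − x̄)² = 2346.8571 ⇒ m₂ = 335.26531
Σ(xᵢ − x̄)⁴ = 3540573.2362 ⇒ m₄ = 505796.17659
m₂² = 112402.82549
β₂ = m₄/m₂² = 505796.17659 / 112402.82549 ≈ 4.4999

4.4999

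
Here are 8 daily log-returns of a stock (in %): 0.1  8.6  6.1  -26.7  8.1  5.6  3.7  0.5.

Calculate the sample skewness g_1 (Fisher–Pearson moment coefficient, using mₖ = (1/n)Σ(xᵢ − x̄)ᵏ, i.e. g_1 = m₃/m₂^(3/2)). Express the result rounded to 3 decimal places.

-1.944

x̄ = (0.1 + 8.6 + 6.1 - 26.7 + 8.1 + 5.6 + 3.7 + 0.5) / 8 = 0.7500
deviations (xᵢ − x̄): -0.6500, 7.8500, 5.3500, -27.4500, 7.3500, 4.8500, 2.9500, -0.2500
Σ(xᵢ − x̄)² = 930.4800 ⇒ m₂ = 930.4800/8 = 116.31000
Σ(xᵢ − x̄)³ = -19510.2450 ⇒ m₃ = -19510.2450/8 = -2438.78062
m₂^(3/2) = 116.31000^(1.5) = 1254.36978
g_1 = m₃ / m₂^(3/2) = -2438.78062 / 1254.36978 ≈ -1.944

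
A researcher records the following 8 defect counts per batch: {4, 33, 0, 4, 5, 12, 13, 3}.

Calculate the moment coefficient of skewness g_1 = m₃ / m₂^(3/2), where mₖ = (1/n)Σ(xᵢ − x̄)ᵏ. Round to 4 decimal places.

1.5564

x̄ = (4 + 33 + 0 + 4 + 5 + 12 + 13 + 3) / 8 = 9.2500
deviations (xᵢ − x̄): -5.2500, 23.7500, -9.2500, -5.2500, -4.2500, 2.7500, 3.7500, -6.2500
Σ(xᵢ − x̄)² = 783.5000 ⇒ m₂ = 783.5000/8 = 97.93750
Σ(xᵢ − x̄)³ = 12068.2500 ⇒ m₃ = 12068.2500/8 = 1508.53125
m₂^(3/2) = 97.93750^(1.5) = 969.22257
g_1 = m₃ / m₂^(3/2) = 1508.53125 / 969.22257 ≈ 1.5564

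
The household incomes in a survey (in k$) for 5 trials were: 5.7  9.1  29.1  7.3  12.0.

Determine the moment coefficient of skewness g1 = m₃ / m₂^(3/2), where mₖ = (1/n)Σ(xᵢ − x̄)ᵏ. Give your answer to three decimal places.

x̄ = (5.7 + 9.1 + 29.1 + 7.3 + 12.0) / 5 = 12.6400
deviations (xᵢ − x̄): -6.9400, -3.5400, 16.4600, -5.3400, -0.6400
Σ(xᵢ − x̄)² = 360.5520 ⇒ m₂ = 360.5520/5 = 72.11040
Σ(xᵢ − x̄)³ = 3928.3814 ⇒ m₃ = 3928.3814/5 = 785.67629
m₂^(3/2) = 72.11040^(1.5) = 612.34596
g1 = m₃ / m₂^(3/2) = 785.67629 / 612.34596 ≈ 1.283

1.283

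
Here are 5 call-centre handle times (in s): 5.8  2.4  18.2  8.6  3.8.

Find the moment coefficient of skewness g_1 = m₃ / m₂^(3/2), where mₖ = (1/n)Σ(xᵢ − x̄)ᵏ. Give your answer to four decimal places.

1.0305

x̄ = (5.8 + 2.4 + 18.2 + 8.6 + 3.8) / 5 = 7.7600
deviations (xᵢ − x̄): -1.9600, -5.3600, 10.4400, 0.8400, -3.9600
Σ(xᵢ − x̄)² = 157.9520 ⇒ m₂ = 157.9520/5 = 31.59040
Σ(xᵢ − x̄)³ = 914.8666 ⇒ m₃ = 914.8666/5 = 182.97331
m₂^(3/2) = 31.59040^(1.5) = 177.55491
g_1 = m₃ / m₂^(3/2) = 182.97331 / 177.55491 ≈ 1.0305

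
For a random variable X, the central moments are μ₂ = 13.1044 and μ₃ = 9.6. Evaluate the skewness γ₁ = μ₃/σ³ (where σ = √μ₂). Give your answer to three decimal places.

0.202

σ = √μ₂ = √13.1044 = 3.62000
σ³ = μ₂^(3/2) = 47.43793
γ₁ = μ₃/σ³ = 9.6 / 47.43793 ≈ 0.202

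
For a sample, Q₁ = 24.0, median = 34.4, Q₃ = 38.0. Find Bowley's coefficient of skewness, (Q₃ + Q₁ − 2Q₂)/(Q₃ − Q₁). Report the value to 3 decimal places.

-0.486

numerator: Q₃ + Q₁ − 2Q₂ = 38.0 + 24.0 − 2×34.4 = -6.8000
denominator: Q₃ − Q₁ = 38.0 − 24.0 = 14.0000
Bowley skewness = -6.8000 / 14.0000 ≈ -0.486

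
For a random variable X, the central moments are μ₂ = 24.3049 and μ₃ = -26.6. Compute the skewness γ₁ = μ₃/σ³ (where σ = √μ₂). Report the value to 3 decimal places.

-0.222

σ = √μ₂ = √24.3049 = 4.93000
σ³ = μ₂^(3/2) = 119.82316
γ₁ = μ₃/σ³ = -26.6 / 119.82316 ≈ -0.222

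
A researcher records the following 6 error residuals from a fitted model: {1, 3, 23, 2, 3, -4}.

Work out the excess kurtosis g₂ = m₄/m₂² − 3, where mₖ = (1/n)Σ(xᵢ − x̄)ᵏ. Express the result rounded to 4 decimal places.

x̄ = 4.6667
Σ(xᵢ − x̄)² = 437.3333 ⇒ m₂ = 72.88889
Σ(xᵢ − x̄)⁴ = 118859.1111 ⇒ m₄ = 19809.85185
m₂² = 5312.79012
g₂ = m₄/m₂² − 3 = 3.72871 − 3 ≈ 0.7287

0.7287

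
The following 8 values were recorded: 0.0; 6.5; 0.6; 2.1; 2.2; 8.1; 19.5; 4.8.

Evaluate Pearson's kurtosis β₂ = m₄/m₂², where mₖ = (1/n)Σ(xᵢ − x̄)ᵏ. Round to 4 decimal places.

4.0993

x̄ = 5.4750
Σ(xᵢ − x̄)² = 280.9550 ⇒ m₂ = 35.11938
Σ(xᵢ − x̄)⁴ = 40448.0564 ⇒ m₄ = 5056.00705
m₂² = 1233.37050
β₂ = m₄/m₂² = 5056.00705 / 1233.37050 ≈ 4.0993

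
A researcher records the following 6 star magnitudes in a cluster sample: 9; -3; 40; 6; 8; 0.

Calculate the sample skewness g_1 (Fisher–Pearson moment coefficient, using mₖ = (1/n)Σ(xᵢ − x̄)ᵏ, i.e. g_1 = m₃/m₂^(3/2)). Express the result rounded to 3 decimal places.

1.416

x̄ = (9 - 3 + 40 + 6 + 8 + 0) / 6 = 10.0000
deviations (xᵢ − x̄): -1.0000, -13.0000, 30.0000, -4.0000, -2.0000, -10.0000
Σ(xᵢ − x̄)² = 1190.0000 ⇒ m₂ = 1190.0000/6 = 198.33333
Σ(xᵢ − x̄)³ = 23730.0000 ⇒ m₃ = 23730.0000/6 = 3955.00000
m₂^(3/2) = 198.33333^(1.5) = 2793.14555
g_1 = m₃ / m₂^(3/2) = 3955.00000 / 2793.14555 ≈ 1.416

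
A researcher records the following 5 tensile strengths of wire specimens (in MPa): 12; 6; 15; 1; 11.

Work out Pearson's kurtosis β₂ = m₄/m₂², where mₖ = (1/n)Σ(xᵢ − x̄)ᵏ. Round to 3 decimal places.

x̄ = 9.0000
Σ(xᵢ − x̄)² = 122.0000 ⇒ m₂ = 24.40000
Σ(xᵢ − x̄)⁴ = 5570.0000 ⇒ m₄ = 1114.00000
m₂² = 595.36000
β₂ = m₄/m₂² = 1114.00000 / 595.36000 ≈ 1.871

1.871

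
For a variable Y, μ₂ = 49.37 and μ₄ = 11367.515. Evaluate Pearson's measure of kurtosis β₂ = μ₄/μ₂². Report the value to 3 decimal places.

μ₂² = 49.37² = 2437.39690
μ₄/μ₂² = 11367.515 / 2437.39690 = 4.66379
β₂ ≈ 4.664

4.664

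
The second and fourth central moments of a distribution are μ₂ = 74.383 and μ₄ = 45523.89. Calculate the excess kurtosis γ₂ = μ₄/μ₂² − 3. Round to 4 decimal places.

μ₂² = 74.383² = 5532.83069
μ₄/μ₂² = 45523.89 / 5532.83069 = 8.22796
γ₂ = 8.22796 − 3 ≈ 5.2280

5.2280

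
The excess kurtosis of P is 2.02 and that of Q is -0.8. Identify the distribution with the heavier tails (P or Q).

P

Higher excess kurtosis ⇒ heavier tails relative to the normal distribution.
2.02 vs -0.8: the larger is 2.02, so P has heavier tails. (P is leptokurtic — heavier-than-normal tails; the other is platykurtic.)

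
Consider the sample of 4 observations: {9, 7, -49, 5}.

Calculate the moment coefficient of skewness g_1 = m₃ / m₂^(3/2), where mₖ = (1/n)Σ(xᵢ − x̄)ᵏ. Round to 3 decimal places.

x̄ = (9 + 7 - 49 + 5) / 4 = -7.0000
deviations (xᵢ − x̄): 16.0000, 14.0000, -42.0000, 12.0000
Σ(xᵢ − x̄)² = 2360.0000 ⇒ m₂ = 2360.0000/4 = 590.00000
Σ(xᵢ − x̄)³ = -65520.0000 ⇒ m₃ = -65520.0000/4 = -16380.00000
m₂^(3/2) = 590.00000^(1.5) = 14331.05021
g_1 = m₃ / m₂^(3/2) = -16380.00000 / 14331.05021 ≈ -1.143

-1.143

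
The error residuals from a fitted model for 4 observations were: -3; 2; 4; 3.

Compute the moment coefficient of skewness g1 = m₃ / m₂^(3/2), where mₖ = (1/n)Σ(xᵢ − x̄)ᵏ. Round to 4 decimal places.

x̄ = (-3 + 2 + 4 + 3) / 4 = 1.5000
deviations (xᵢ − x̄): -4.5000, 0.5000, 2.5000, 1.5000
Σ(xᵢ − x̄)² = 29.0000 ⇒ m₂ = 29.0000/4 = 7.25000
Σ(xᵢ − x̄)³ = -72.0000 ⇒ m₃ = -72.0000/4 = -18.00000
m₂^(3/2) = 7.25000^(1.5) = 19.52122
g1 = m₃ / m₂^(3/2) = -18.00000 / 19.52122 ≈ -0.9221

-0.9221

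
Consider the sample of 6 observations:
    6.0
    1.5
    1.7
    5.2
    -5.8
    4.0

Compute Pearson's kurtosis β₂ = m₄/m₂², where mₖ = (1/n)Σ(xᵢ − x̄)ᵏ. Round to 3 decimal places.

x̄ = 2.1000
Σ(xᵢ − x̄)² = 91.3600 ⇒ m₂ = 15.22667
Σ(xᵢ − x̄)⁴ = 4231.8916 ⇒ m₄ = 705.31527
m₂² = 231.85138
β₂ = m₄/m₂² = 705.31527 / 231.85138 ≈ 3.042

3.042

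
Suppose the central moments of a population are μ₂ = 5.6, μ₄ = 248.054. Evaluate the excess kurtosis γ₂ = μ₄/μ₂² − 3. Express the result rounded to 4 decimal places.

μ₂² = 5.6² = 31.36000
μ₄/μ₂² = 248.054 / 31.36000 = 7.90989
γ₂ = 7.90989 − 3 ≈ 4.9099

4.9099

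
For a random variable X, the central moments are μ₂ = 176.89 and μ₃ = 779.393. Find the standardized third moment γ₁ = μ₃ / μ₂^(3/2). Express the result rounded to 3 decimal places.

0.331

σ = √μ₂ = √176.89 = 13.30000
σ³ = μ₂^(3/2) = 2352.63700
γ₁ = μ₃/σ³ = 779.393 / 2352.63700 ≈ 0.331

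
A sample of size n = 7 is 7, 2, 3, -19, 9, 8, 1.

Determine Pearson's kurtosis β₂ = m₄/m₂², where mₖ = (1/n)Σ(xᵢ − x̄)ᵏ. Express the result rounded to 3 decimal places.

4.248

x̄ = 1.5714
Σ(xᵢ − x̄)² = 551.7143 ⇒ m₂ = 78.81633
Σ(xᵢ − x̄)⁴ = 184710.2915 ⇒ m₄ = 26387.18451
m₂² = 6212.01333
β₂ = m₄/m₂² = 26387.18451 / 6212.01333 ≈ 4.248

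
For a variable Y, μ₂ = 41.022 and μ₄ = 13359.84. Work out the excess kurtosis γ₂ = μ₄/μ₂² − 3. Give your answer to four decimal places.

μ₂² = 41.022² = 1682.80448
μ₄/μ₂² = 13359.84 / 1682.80448 = 7.93903
γ₂ = 7.93903 − 3 ≈ 4.9390

4.9390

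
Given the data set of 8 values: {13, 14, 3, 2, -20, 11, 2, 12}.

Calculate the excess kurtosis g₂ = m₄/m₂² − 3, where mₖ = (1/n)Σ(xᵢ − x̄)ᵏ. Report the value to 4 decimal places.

1.0155

x̄ = 4.6250
Σ(xᵢ − x̄)² = 875.8750 ⇒ m₂ = 109.48438
Σ(xᵢ − x̄)⁴ = 385065.9941 ⇒ m₄ = 48133.24927
m₂² = 11986.82837
g₂ = m₄/m₂² − 3 = 4.01551 − 3 ≈ 1.0155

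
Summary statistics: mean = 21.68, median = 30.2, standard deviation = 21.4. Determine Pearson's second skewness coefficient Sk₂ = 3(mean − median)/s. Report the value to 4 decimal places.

-1.1944

Sk₂ = 3(21.68 − 30.2) / 21.4 = 3 × -8.5200 / 21.4
    = -25.5600 / 21.4 ≈ -1.1944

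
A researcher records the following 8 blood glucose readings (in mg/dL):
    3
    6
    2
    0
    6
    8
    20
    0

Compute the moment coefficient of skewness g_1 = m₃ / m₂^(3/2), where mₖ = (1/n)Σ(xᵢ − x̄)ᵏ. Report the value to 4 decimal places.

1.4240

x̄ = (3 + 6 + 2 + 0 + 6 + 8 + 20 + 0) / 8 = 5.6250
deviations (xᵢ − x̄): -2.6250, 0.3750, -3.6250, -5.6250, 0.3750, 2.3750, 14.3750, -5.6250
Σ(xᵢ − x̄)² = 295.8750 ⇒ m₂ = 295.8750/8 = 36.98438
Σ(xᵢ − x̄)³ = 2562.2813 ⇒ m₃ = 2562.2813/8 = 320.28516
m₂^(3/2) = 36.98438^(1.5) = 224.91966
g_1 = m₃ / m₂^(3/2) = 320.28516 / 224.91966 ≈ 1.4240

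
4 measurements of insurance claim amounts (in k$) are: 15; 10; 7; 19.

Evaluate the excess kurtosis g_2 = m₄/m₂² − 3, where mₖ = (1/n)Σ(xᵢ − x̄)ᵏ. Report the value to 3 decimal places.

x̄ = 12.7500
Σ(xᵢ − x̄)² = 84.7500 ⇒ m₂ = 21.18750
Σ(xᵢ − x̄)⁴ = 2701.8281 ⇒ m₄ = 675.45703
m₂² = 448.91016
g_2 = m₄/m₂² − 3 = 1.50466 − 3 ≈ -1.495

-1.495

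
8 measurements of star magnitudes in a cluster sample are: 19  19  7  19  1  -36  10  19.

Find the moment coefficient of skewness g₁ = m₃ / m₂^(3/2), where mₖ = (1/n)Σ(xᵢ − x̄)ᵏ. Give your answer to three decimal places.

-1.720

x̄ = (19 + 19 + 7 + 19 + 1 - 36 + 10 + 19) / 8 = 7.2500
deviations (xᵢ − x̄): 11.7500, 11.7500, -0.2500, 11.7500, -6.2500, -43.2500, 2.7500, 11.7500
Σ(xᵢ − x̄)² = 2469.5000 ⇒ m₂ = 2469.5000/8 = 308.68750
Σ(xᵢ − x̄)³ = -74636.2500 ⇒ m₃ = -74636.2500/8 = -9329.53125
m₂^(3/2) = 308.68750^(1.5) = 5423.48652
g₁ = m₃ / m₂^(3/2) = -9329.53125 / 5423.48652 ≈ -1.720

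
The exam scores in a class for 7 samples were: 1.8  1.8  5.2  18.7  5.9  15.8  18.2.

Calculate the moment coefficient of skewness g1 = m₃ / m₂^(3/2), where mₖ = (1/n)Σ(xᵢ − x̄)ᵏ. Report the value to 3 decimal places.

x̄ = (1.8 + 1.8 + 5.2 + 18.7 + 5.9 + 15.8 + 18.2) / 7 = 9.6286
deviations (xᵢ − x̄): -7.8286, -7.8286, -4.4286, 9.0714, -3.7286, 6.1714, 8.5714
Σ(xᵢ − x̄)² = 349.9343 ⇒ m₂ = 349.9343/7 = 49.99061
Σ(xᵢ − x̄)³ = 513.0195 ⇒ m₃ = 513.0195/7 = 73.28850
m₂^(3/2) = 49.99061^(1.5) = 353.45382
g1 = m₃ / m₂^(3/2) = 73.28850 / 353.45382 ≈ 0.207

0.207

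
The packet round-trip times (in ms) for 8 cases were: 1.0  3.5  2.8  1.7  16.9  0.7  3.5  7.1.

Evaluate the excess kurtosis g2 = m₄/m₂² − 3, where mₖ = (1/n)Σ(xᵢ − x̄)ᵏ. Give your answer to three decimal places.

x̄ = 4.6500
Σ(xᵢ − x̄)² = 199.7600 ⇒ m₂ = 24.97000
Σ(xᵢ − x̄)⁴ = 23066.6560 ⇒ m₄ = 2883.33199
m₂² = 623.50090
g2 = m₄/m₂² − 3 = 4.62442 − 3 ≈ 1.624

1.624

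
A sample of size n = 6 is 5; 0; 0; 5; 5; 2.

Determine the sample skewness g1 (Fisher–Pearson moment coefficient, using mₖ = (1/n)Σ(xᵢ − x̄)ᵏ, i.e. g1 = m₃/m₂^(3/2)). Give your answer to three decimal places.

-0.223

x̄ = (5 + 0 + 0 + 5 + 5 + 2) / 6 = 2.8333
deviations (xᵢ − x̄): 2.1667, -2.8333, -2.8333, 2.1667, 2.1667, -0.8333
Σ(xᵢ − x̄)² = 30.8333 ⇒ m₂ = 30.8333/6 = 5.13889
Σ(xᵢ − x̄)³ = -15.5556 ⇒ m₃ = -15.5556/6 = -2.59259
m₂^(3/2) = 5.13889^(1.5) = 11.64941
g1 = m₃ / m₂^(3/2) = -2.59259 / 11.64941 ≈ -0.223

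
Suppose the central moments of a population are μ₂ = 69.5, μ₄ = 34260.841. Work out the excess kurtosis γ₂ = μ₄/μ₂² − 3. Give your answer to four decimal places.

μ₂² = 69.5² = 4830.25000
μ₄/μ₂² = 34260.841 / 4830.25000 = 7.09297
γ₂ = 7.09297 − 3 ≈ 4.0930

4.0930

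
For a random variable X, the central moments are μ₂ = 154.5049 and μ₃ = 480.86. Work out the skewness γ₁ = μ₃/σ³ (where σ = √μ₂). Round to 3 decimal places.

σ = √μ₂ = √154.5049 = 12.43000
σ³ = μ₂^(3/2) = 1920.49591
γ₁ = μ₃/σ³ = 480.86 / 1920.49591 ≈ 0.250

0.250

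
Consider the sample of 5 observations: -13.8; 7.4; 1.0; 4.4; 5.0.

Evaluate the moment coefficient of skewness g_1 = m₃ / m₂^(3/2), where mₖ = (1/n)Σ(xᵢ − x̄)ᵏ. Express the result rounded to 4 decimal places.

x̄ = (-13.8 + 7.4 + 1.0 + 4.4 + 5.0) / 5 = 0.8000
deviations (xᵢ − x̄): -14.6000, 6.6000, 0.2000, 3.6000, 4.2000
Σ(xᵢ − x̄)² = 287.3600 ⇒ m₂ = 287.3600/5 = 57.47200
Σ(xᵢ − x̄)³ = -2703.8880 ⇒ m₃ = -2703.8880/5 = -540.77760
m₂^(3/2) = 57.47200^(1.5) = 435.69690
g_1 = m₃ / m₂^(3/2) = -540.77760 / 435.69690 ≈ -1.2412

-1.2412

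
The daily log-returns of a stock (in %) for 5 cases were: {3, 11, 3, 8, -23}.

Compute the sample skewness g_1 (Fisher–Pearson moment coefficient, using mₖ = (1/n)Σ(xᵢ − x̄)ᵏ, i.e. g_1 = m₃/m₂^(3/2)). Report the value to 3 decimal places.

x̄ = (3 + 11 + 3 + 8 - 23) / 5 = 0.4000
deviations (xᵢ − x̄): 2.6000, 10.6000, 2.6000, 7.6000, -23.4000
Σ(xᵢ − x̄)² = 731.2000 ⇒ m₂ = 731.2000/5 = 146.24000
Σ(xᵢ − x̄)³ = -11147.7600 ⇒ m₃ = -11147.7600/5 = -2229.55200
m₂^(3/2) = 146.24000^(1.5) = 1768.47640
g_1 = m₃ / m₂^(3/2) = -2229.55200 / 1768.47640 ≈ -1.261

-1.261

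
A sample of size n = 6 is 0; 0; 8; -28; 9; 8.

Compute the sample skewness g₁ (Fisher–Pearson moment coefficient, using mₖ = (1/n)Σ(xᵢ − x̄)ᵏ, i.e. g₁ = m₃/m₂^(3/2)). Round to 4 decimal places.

-1.4680

x̄ = (0 + 0 + 8 - 28 + 9 + 8) / 6 = -0.5000
deviations (xᵢ − x̄): 0.5000, 0.5000, 8.5000, -27.5000, 9.5000, 8.5000
Σ(xᵢ − x̄)² = 991.5000 ⇒ m₂ = 991.5000/6 = 165.25000
Σ(xᵢ − x̄)³ = -18711.0000 ⇒ m₃ = -18711.0000/6 = -3118.50000
m₂^(3/2) = 165.25000^(1.5) = 2124.28216
g₁ = m₃ / m₂^(3/2) = -3118.50000 / 2124.28216 ≈ -1.4680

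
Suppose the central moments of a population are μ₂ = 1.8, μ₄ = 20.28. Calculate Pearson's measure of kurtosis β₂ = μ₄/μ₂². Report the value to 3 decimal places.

μ₂² = 1.8² = 3.24000
μ₄/μ₂² = 20.28 / 3.24000 = 6.25926
β₂ ≈ 6.259

6.259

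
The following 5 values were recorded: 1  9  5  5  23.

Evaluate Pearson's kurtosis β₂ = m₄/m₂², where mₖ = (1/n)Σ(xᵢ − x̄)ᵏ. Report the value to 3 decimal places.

2.752

x̄ = 8.6000
Σ(xᵢ − x̄)² = 291.2000 ⇒ m₂ = 58.24000
Σ(xᵢ − x̄)⁴ = 46670.3360 ⇒ m₄ = 9334.06720
m₂² = 3391.89760
β₂ = m₄/m₂² = 9334.06720 / 3391.89760 ≈ 2.752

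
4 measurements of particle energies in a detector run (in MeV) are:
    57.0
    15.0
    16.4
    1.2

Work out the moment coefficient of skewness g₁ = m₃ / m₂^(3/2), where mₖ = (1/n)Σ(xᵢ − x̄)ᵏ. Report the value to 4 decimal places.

x̄ = (57.0 + 15.0 + 16.4 + 1.2) / 4 = 22.4000
deviations (xᵢ − x̄): 34.6000, -7.4000, -6.0000, -21.2000
Σ(xᵢ − x̄)² = 1737.3600 ⇒ m₂ = 1737.3600/4 = 434.34000
Σ(xᵢ − x̄)³ = 31272.3840 ⇒ m₃ = 31272.3840/4 = 7818.09600
m₂^(3/2) = 434.34000^(1.5) = 9052.00407
g₁ = m₃ / m₂^(3/2) = 7818.09600 / 9052.00407 ≈ 0.8637

0.8637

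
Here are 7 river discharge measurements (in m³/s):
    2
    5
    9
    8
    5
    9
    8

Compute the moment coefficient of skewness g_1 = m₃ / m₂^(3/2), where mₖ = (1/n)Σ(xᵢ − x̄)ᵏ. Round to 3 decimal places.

x̄ = (2 + 5 + 9 + 8 + 5 + 9 + 8) / 7 = 6.5714
deviations (xᵢ − x̄): -4.5714, -1.5714, 2.4286, 1.4286, -1.5714, 2.4286, 1.4286
Σ(xᵢ − x̄)² = 41.7143 ⇒ m₂ = 41.7143/7 = 5.95918
Σ(xᵢ − x̄)³ = -68.8163 ⇒ m₃ = -68.8163/7 = -9.83090
m₂^(3/2) = 5.95918^(1.5) = 14.54723
g_1 = m₃ / m₂^(3/2) = -9.83090 / 14.54723 ≈ -0.676

-0.676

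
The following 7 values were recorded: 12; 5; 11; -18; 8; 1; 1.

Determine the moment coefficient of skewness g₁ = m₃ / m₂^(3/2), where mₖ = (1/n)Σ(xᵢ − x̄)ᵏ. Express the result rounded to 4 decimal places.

-1.2997

x̄ = (12 + 5 + 11 - 18 + 8 + 1 + 1) / 7 = 2.8571
deviations (xᵢ − x̄): 9.1429, 2.1429, 8.1429, -20.8571, 5.1429, -1.8571, -1.8571
Σ(xᵢ − x̄)² = 622.8571 ⇒ m₂ = 622.8571/7 = 88.97959
Σ(xᵢ − x̄)³ = -7636.0408 ⇒ m₃ = -7636.0408/7 = -1090.86297
m₂^(3/2) = 88.97959^(1.5) = 839.33554
g₁ = m₃ / m₂^(3/2) = -1090.86297 / 839.33554 ≈ -1.2997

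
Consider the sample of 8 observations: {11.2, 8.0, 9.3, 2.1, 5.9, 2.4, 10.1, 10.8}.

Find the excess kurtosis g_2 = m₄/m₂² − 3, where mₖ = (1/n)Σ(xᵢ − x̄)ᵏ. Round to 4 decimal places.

x̄ = 7.4750
Σ(xᵢ − x̄)² = 92.5550 ⇒ m₂ = 11.56938
Σ(xᵢ − x̄)⁴ = 1877.5835 ⇒ m₄ = 234.69794
m₂² = 133.85044
g_2 = m₄/m₂² − 3 = 1.75343 − 3 ≈ -1.2466

-1.2466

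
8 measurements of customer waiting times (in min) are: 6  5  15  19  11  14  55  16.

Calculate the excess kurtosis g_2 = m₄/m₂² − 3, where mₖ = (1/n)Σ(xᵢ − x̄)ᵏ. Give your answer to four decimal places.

2.1586

x̄ = 17.6250
Σ(xᵢ − x̄)² = 1759.8750 ⇒ m₂ = 219.98438
Σ(xᵢ − x̄)⁴ = 1997128.8691 ⇒ m₄ = 249641.10864
m₂² = 48393.12524
g_2 = m₄/m₂² − 3 = 5.15861 − 3 ≈ 2.1586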